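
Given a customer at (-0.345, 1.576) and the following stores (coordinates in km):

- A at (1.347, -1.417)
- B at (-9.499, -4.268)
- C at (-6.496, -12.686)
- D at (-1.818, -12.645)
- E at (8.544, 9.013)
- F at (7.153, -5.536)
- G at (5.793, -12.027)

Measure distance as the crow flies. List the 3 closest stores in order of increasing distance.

A, F, B

Distances from (-0.345, 1.576):
A: 3.438 km
B: 10.860 km
C: 15.532 km
D: 14.297 km
E: 11.590 km
F: 10.334 km
G: 14.924 km
Sorted: A (3.438 km) < F (10.334 km) < B (10.860 km) < E (11.590 km) < D (14.297 km) < …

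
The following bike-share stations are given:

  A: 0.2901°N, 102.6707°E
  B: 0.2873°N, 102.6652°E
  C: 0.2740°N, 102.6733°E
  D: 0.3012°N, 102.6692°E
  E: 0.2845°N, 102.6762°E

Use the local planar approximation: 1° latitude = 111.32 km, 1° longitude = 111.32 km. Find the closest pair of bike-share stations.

A and B

Pairwise distances:
A–B: √((-0.0028·111.32)² + (-0.0055·111.32)²) = √(0.097154 + 0.374862) = 0.6870 km
A–C: √((-0.0161·111.32)² + (0.0026·111.32)²) = √(3.212167 + 0.083771) = 1.8155 km
A–D: √((0.0111·111.32)² + (-0.0015·111.32)²) = √(1.526836 + 0.027882) = 1.2469 km
A–E: √((-0.0056·111.32)² + (0.0055·111.32)²) = √(0.388618 + 0.374862) = 0.8738 km
B–C: √((-0.0133·111.32)² + (0.0081·111.32)²) = √(2.192046 + 0.813048) = 1.7335 km
B–D: √((0.0139·111.32)² + (0.0040·111.32)²) = √(2.394286 + 0.198274) = 1.6101 km
B–E: √((-0.0028·111.32)² + (0.0110·111.32)²) = √(0.097154 + 1.499449) = 1.2636 km
C–D: √((0.0272·111.32)² + (-0.0041·111.32)²) = √(9.168203 + 0.208312) = 3.0621 km
C–E: √((0.0105·111.32)² + (0.0029·111.32)²) = √(1.366234 + 0.104218) = 1.2126 km
D–E: √((-0.0167·111.32)² + (0.0070·111.32)²) = √(3.456045 + 0.607215) = 2.0158 km
Closest pair: A–B at 0.6870 km.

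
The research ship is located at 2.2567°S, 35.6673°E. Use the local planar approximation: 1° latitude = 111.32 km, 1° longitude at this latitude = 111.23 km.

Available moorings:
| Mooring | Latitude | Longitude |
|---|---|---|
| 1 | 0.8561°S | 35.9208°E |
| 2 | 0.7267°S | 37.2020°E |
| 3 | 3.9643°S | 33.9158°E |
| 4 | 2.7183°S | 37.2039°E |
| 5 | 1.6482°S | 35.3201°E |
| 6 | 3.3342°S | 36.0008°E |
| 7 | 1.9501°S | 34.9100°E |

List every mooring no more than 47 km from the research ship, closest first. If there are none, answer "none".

none

Distances from 2.2567°S, 35.6673°E:
1: √((1.4006·111.32)² + (0.2535·111.23)²) = √(24309.422364 + 795.059812) = 158.4439 km
2: √((1.5300·111.32)² + (1.5347·111.23)²) = √(29008.766144 + 29140.088115) = 241.1407 km
3: √((-1.7076·111.32)² + (-1.7515·111.23)²) = √(36134.220266 + 37954.577186) = 272.1926 km
4: √((-0.4616·111.32)² + (1.5366·111.23)²) = √(2640.450289 + 29212.285209) = 178.4733 km
5: √((0.6085·111.32)² + (-0.3472·111.23)²) = √(4588.466449 + 1491.431486) = 77.9737 km
6: √((-1.0775·111.32)² + (0.3335·111.23)²) = √(14387.354777 + 1376.054234) = 125.5524 km
7: √((0.3066·111.32)² + (-0.7573·111.23)²) = √(1164.905502 + 7095.447452) = 90.8865 km
Threshold 47 km: none within range.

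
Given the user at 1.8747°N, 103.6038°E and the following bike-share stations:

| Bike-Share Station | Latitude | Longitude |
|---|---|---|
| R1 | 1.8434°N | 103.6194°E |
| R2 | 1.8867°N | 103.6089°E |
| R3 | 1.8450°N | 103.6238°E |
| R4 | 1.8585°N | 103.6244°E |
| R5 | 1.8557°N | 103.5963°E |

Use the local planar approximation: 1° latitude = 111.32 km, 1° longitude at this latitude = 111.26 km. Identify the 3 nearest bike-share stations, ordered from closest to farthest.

R2, R5, R4

Distances from 1.8747°N, 103.6038°E:
R1: √((-0.0313·111.32)² + (0.0156·111.26)²) = √(12.140458 + 3.012502) = 3.8927 km
R2: √((0.0120·111.32)² + (0.0051·111.26)²) = √(1.784469 + 0.321972) = 1.4514 km
R3: √((-0.0297·111.32)² + (0.0200·111.26)²) = √(10.930985 + 4.951515) = 3.9853 km
R4: √((-0.0162·111.32)² + (0.0206·111.26)²) = √(3.252194 + 5.253062) = 2.9164 km
R5: √((-0.0190·111.32)² + (-0.0075·111.26)²) = √(4.473563 + 0.696307) = 2.2737 km
Sorted: R2 (1.4514 km) < R5 (2.2737 km) < R4 (2.9164 km) < R1 (3.8927 km) < R3 (3.9853 km)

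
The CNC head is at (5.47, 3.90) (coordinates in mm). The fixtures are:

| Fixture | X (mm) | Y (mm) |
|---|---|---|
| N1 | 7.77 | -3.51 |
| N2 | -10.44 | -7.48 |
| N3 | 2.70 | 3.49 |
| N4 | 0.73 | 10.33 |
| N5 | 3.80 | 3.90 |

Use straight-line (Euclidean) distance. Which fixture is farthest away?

Distances from (5.47, 3.90):
N1: √((2.30)² + (-7.41)²) = √(5.2900 + 54.9081) = 7.76 mm
N2: √((-15.91)² + (-11.38)²) = √(253.1281 + 129.5044) = 19.56 mm
N3: √((-2.77)² + (-0.41)²) = √(7.6729 + 0.1681) = 2.80 mm
N4: √((-4.74)² + (6.43)²) = √(22.4676 + 41.3449) = 7.99 mm
N5: √((-1.67)² + (0.00)²) = √(2.7889 + 0.0000) = 1.67 mm
Maximum: N2 at 19.56 mm.

N2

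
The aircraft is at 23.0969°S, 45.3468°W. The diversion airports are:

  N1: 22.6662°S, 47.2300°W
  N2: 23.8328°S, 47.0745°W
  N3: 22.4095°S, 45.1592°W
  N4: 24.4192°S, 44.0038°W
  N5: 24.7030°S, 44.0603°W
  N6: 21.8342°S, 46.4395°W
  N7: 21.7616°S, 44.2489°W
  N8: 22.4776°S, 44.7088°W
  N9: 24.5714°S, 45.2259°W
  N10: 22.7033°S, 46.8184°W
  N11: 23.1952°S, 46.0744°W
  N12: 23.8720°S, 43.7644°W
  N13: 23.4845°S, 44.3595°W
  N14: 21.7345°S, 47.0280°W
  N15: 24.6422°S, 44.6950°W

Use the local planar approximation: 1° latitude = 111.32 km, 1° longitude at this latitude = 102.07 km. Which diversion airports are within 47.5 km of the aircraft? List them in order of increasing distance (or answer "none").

Distances from 23.0969°S, 45.3468°W:
N1: √((0.4307·111.32)² + (-1.8832·102.07)²) = √(2298.773272 + 36947.845638) = 198.1076 km
N2: √((-0.7359·111.32)² + (-1.7277·102.07)²) = √(6710.949970 + 31098.031279) = 194.4453 km
N3: √((0.6874·111.32)² + (0.1876·102.07)²) = √(5855.519761 + 366.658618) = 78.8808 km
N4: √((-1.3223·111.32)² + (1.3430·102.07)²) = √(21667.379561 + 18790.929142) = 201.1425 km
N5: √((-1.6061·111.32)² + (1.2865·102.07)²) = √(31966.240275 + 17243.118413) = 221.8318 km
N6: √((1.2627·111.32)² + (-1.0927·102.07)²) = √(19758.171750 + 12439.362264) = 179.4367 km
N7: √((1.3353·111.32)² + (1.0979·102.07)²) = √(22095.513210 + 12558.038197) = 186.1546 km
N8: √((0.6193·111.32)² + (0.6380·102.07)²) = √(4752.789231 + 4240.700359) = 94.8340 km
N9: √((-1.4745·111.32)² + (0.1209·102.07)²) = √(26942.379497 + 152.282091) = 164.6046 km
N10: √((0.3936·111.32)² + (-1.4716·102.07)²) = √(1919.802597 + 22561.906123) = 156.4663 km
N11: √((-0.0983·111.32)² + (-0.7276·102.07)²) = √(119.743909 + 5515.458362) = 75.0680 km
N12: √((-0.7751·111.32)² + (1.5824·102.07)²) = √(7444.951435 + 26087.278706) = 183.1181 km
N13: √((-0.3876·111.32)² + (0.9873·102.07)²) = √(1861.718147 + 10155.340829) = 109.6223 km
N14: √((1.3624·111.32)² + (-1.6812·102.07)²) = √(23001.473867 + 29446.588829) = 229.0154 km
N15: √((-1.5453·111.32)² + (0.6518·102.07)²) = √(29591.842344 + 4426.137912) = 184.4396 km
Threshold 47.5 km: none within range.

none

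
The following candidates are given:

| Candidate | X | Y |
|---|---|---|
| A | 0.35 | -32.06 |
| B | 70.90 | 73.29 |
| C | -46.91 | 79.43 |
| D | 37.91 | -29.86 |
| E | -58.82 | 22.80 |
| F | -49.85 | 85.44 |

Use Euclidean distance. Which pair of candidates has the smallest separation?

C and F

Pairwise distances:
A–B: 126.79
A–C: 121.09
A–D: 37.62
A–E: 80.69
A–F: 127.77
B–C: 117.97
B–D: 108.30
B–E: 139.20
B–F: 121.36
C–D: 138.34
C–E: 57.87
C–F: 6.69
D–E: 110.14
D–F: 144.90
E–F: 63.28
Closest pair: C–F at 6.69.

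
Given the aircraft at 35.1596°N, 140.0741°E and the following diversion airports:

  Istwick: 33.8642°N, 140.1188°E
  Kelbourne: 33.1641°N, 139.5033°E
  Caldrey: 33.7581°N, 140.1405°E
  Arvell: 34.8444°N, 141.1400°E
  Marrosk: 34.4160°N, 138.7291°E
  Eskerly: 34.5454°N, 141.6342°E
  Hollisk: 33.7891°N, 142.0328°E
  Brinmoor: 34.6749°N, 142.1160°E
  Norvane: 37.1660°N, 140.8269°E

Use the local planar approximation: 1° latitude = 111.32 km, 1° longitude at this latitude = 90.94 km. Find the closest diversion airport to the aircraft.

Arvell

Distances from 35.1596°N, 140.0741°E:
Istwick: √((-1.2954·111.32)² + (0.0447·90.94)²) = √(20794.772851 + 16.524371) = 144.2612 km
Kelbourne: √((-1.9955·111.32)² + (-0.5708·90.94)²) = √(49345.761978 + 2694.497771) = 228.1233 km
Caldrey: √((-1.4015·111.32)² + (0.0664·90.94)²) = √(24340.673984 + 36.462468) = 156.1318 km
Arvell: √((-0.3152·111.32)² + (1.0659·90.94)²) = √(1231.172235 + 9395.996020) = 103.0882 km
Marrosk: √((-0.7436·111.32)² + (-1.3450·90.94)²) = √(6852.123115 + 14960.787984) = 147.6919 km
Eskerly: √((-0.6142·111.32)² + (1.5601·90.94)²) = √(4674.832122 + 20128.655798) = 157.4912 km
Hollisk: √((-1.3705·111.32)² + (1.9587·90.94)²) = √(23275.792404 + 31728.222788) = 234.5293 km
Brinmoor: √((-0.4847·111.32)² + (2.0419·90.94)²) = √(2911.336698 + 34480.919453) = 193.3708 km
Norvane: √((2.0064·111.32)² + (0.7528·90.94)²) = √(49886.316028 + 4686.721214) = 233.6087 km
Minimum: Arvell at 103.0882 km.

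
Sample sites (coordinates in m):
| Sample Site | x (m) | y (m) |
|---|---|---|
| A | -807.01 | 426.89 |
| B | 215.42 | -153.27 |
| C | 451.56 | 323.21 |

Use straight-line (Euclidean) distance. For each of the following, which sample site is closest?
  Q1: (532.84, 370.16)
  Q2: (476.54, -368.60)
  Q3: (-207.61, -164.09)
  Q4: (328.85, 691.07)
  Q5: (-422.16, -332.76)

Q1→C; Q2→B; Q3→B; Q4→C; Q5→B

Q1 at (532.84, 370.16):
  A: √((-1339.85)² + (56.73)²) = √(1795198.0225 + 3218.2929) = 1341.05 m
  B: √((-317.42)² + (-523.43)²) = √(100755.4564 + 273978.9649) = 612.16 m
  C: √((-81.28)² + (-46.95)²) = √(6606.4384 + 2204.3025) = 93.87 m
  → nearest: C (93.87 m)
Q2 at (476.54, -368.60):
  A: √((-1283.55)² + (795.49)²) = √(1647500.6025 + 632804.3401) = 1510.07 m
  B: √((-261.12)² + (215.33)²) = √(68183.6544 + 46367.0089) = 338.45 m
  C: √((-24.98)² + (691.81)²) = √(624.0004 + 478601.0761) = 692.26 m
  → nearest: B (338.45 m)
Q3 at (-207.61, -164.09):
  A: √((-599.40)² + (590.98)²) = √(359280.3600 + 349257.3604) = 841.75 m
  B: √((423.03)² + (10.82)²) = √(178954.3809 + 117.0724) = 423.17 m
  C: √((659.17)² + (487.30)²) = √(434505.0889 + 237461.2900) = 819.74 m
  → nearest: B (423.17 m)
Q4 at (328.85, 691.07):
  A: √((-1135.86)² + (-264.18)²) = √(1290177.9396 + 69791.0724) = 1166.18 m
  B: √((-113.43)² + (-844.34)²) = √(12866.3649 + 712910.0356) = 851.93 m
  C: √((122.71)² + (-367.86)²) = √(15057.7441 + 135320.9796) = 387.79 m
  → nearest: C (387.79 m)
Q5 at (-422.16, -332.76):
  A: √((-384.85)² + (759.65)²) = √(148109.5225 + 577068.1225) = 851.57 m
  B: √((637.58)² + (179.49)²) = √(406508.2564 + 32216.6601) = 662.36 m
  C: √((873.72)² + (655.97)²) = √(763386.6384 + 430296.6409) = 1092.56 m
  → nearest: B (662.36 m)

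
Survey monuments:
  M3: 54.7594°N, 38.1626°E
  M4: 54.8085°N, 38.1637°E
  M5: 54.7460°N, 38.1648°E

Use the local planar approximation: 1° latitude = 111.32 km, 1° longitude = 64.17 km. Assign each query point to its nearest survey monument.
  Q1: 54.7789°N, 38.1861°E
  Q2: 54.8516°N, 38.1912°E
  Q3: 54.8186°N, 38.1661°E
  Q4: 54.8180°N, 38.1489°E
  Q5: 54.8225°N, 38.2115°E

Q1→M3; Q2→M4; Q3→M4; Q4→M4; Q5→M4

Q1 at 54.7789°N, 38.1861°E:
  M3: 2.6431 km
  M4: 3.5949 km
  M5: 3.9092 km
  → nearest: M3 (2.6431 km)
Q2 at 54.8516°N, 38.1912°E:
  M3: 10.4265 km
  M4: 5.1121 km
  M5: 11.8768 km
  → nearest: M4 (5.1121 km)
Q3 at 54.8186°N, 38.1661°E:
  M3: 6.5940 km
  M4: 1.1348 km
  M5: 8.0823 km
  → nearest: M4 (1.1348 km)
Q4 at 54.8180°N, 38.1489°E:
  M3: 6.5823 km
  M4: 1.4214 km
  M5: 8.0797 km
  → nearest: M4 (1.4214 km)
Q5 at 54.8225°N, 38.2115°E:
  M3: 7.6933 km
  M4: 3.4405 km
  M5: 9.0279 km
  → nearest: M4 (3.4405 km)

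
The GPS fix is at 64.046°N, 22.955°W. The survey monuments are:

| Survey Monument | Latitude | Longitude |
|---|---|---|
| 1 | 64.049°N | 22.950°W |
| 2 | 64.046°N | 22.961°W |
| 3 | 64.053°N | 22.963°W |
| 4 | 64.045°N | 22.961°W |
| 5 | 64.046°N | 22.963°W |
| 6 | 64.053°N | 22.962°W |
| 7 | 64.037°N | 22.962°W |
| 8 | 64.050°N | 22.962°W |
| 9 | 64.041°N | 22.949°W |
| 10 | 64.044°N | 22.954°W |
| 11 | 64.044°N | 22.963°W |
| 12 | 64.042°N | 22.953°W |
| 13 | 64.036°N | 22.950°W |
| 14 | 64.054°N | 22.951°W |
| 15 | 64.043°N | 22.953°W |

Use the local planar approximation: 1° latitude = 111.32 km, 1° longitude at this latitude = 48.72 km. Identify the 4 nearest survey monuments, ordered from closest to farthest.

Distances from 64.046°N, 22.955°W:
1: √((0.003·111.32)² + (0.005·48.72)²) = √(0.11153 + 0.05934) = 0.413 km
2: √((0.000·111.32)² + (-0.006·48.72)²) = √(0.00000 + 0.08545) = 0.292 km
3: √((0.007·111.32)² + (-0.008·48.72)²) = √(0.60721 + 0.15191) = 0.871 km
4: √((-0.001·111.32)² + (-0.006·48.72)²) = √(0.01239 + 0.08545) = 0.313 km
5: √((0.000·111.32)² + (-0.008·48.72)²) = √(0.00000 + 0.15191) = 0.390 km
6: √((0.007·111.32)² + (-0.007·48.72)²) = √(0.60721 + 0.11631) = 0.851 km
7: √((-0.009·111.32)² + (-0.007·48.72)²) = √(1.00376 + 0.11631) = 1.058 km
8: √((0.004·111.32)² + (-0.007·48.72)²) = √(0.19827 + 0.11631) = 0.561 km
9: √((-0.005·111.32)² + (0.006·48.72)²) = √(0.30980 + 0.08545) = 0.629 km
10: √((-0.002·111.32)² + (0.001·48.72)²) = √(0.04957 + 0.00237) = 0.228 km
11: √((-0.002·111.32)² + (-0.008·48.72)²) = √(0.04957 + 0.15191) = 0.449 km
12: √((-0.004·111.32)² + (0.002·48.72)²) = √(0.19827 + 0.00949) = 0.456 km
13: √((-0.010·111.32)² + (0.005·48.72)²) = √(1.23921 + 0.05934) = 1.140 km
14: √((0.008·111.32)² + (0.004·48.72)²) = √(0.79310 + 0.03798) = 0.912 km
15: √((-0.003·111.32)² + (0.002·48.72)²) = √(0.11153 + 0.00949) = 0.348 km
Sorted: 10 (0.228 km) < 2 (0.292 km) < 4 (0.313 km) < 15 (0.348 km) < 5 (0.390 km) < 1 (0.413 km) < …

10, 2, 4, 15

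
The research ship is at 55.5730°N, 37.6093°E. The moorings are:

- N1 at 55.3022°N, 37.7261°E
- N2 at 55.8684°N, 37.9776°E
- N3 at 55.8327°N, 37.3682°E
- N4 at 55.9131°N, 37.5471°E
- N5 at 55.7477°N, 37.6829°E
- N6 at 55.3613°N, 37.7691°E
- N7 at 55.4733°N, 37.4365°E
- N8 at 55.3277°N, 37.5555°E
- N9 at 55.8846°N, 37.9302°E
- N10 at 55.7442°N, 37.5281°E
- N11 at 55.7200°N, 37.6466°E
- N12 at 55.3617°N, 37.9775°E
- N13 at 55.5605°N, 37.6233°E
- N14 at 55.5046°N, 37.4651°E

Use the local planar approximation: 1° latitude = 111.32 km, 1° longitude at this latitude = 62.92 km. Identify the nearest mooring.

N13

Distances from 55.5730°N, 37.6093°E:
N1: 31.0283 km
N2: 40.2289 km
N3: 32.6482 km
N4: 38.0617 km
N5: 19.9914 km
N6: 25.6217 km
N7: 15.5368 km
N8: 27.5158 km
N9: 40.1359 km
N10: 19.7309 km
N11: 16.5315 km
N12: 33.0151 km
N13: 1.6469 km
N14: 11.8447 km
Minimum: N13 at 1.6469 km.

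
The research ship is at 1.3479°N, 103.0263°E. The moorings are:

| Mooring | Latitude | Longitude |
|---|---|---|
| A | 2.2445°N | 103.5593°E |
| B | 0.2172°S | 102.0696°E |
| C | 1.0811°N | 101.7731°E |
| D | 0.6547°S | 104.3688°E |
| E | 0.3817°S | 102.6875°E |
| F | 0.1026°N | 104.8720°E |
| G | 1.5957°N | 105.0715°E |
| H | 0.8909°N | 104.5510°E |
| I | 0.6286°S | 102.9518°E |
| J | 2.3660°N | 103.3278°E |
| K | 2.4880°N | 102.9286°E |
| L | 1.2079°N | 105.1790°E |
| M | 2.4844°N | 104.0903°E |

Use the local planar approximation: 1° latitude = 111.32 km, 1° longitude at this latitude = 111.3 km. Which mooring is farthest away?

Distances from 1.3479°N, 103.0263°E:
A: √((0.8966·111.32)² + (0.5330·111.3)²) = √(9961.938686 + 3519.206464) = 116.1083 km
B: √((-1.5651·111.32)² + (-0.9567·111.3)²) = √(30355.023834 + 11338.141602) = 204.1890 km
C: √((-0.2668·111.32)² + (-1.2532·111.3)²) = √(882.100454 + 19454.993995) = 142.6082 km
D: √((-2.0026·111.32)² + (1.3425·111.3)²) = √(49697.531652 + 22326.411110) = 268.3728 km
E: √((-1.7296·111.32)² + (-0.3388·111.3)²) = √(37071.294247 + 1421.926447) = 196.1969 km
F: √((-1.2453·111.32)² + (1.8457·111.3)²) = √(19217.388569 + 42200.009925) = 247.8253 km
G: √((0.2478·111.32)² + (2.0452·111.3)²) = √(760.937521 + 51815.762898) = 229.2961 km
H: √((-0.4570·111.32)² + (1.5247·111.3)²) = √(2588.086548 + 28797.787935) = 177.1606 km
I: √((-1.9765·111.32)² + (-0.0745·111.3)²) = √(48410.551775 + 68.754776) = 220.1802 km
J: √((1.0181·111.32)² + (0.3015·111.3)²) = √(12844.797745 + 1126.068893) = 118.1984 km
K: √((1.1401·111.32)² + (-0.0977·111.3)²) = √(16107.653795 + 118.244093) = 127.3809 km
L: √((-0.1400·111.32)² + (2.1527·111.3)²) = √(242.885991 + 57406.008412) = 240.1018 km
M: √((1.1365·111.32)² + (1.0640·111.3)²) = √(16006.090770 + 14024.054298) = 173.2921 km
Maximum: D at 268.3728 km.

D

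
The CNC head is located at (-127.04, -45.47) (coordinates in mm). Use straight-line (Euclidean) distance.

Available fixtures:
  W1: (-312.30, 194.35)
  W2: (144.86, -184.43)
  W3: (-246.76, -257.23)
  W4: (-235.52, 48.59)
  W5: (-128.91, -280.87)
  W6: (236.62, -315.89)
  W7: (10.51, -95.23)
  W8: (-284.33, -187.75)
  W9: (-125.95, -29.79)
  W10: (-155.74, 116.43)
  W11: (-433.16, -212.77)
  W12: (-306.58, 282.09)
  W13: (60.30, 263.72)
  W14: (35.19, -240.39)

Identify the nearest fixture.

Distances from (-127.04, -45.47):
W1: √((-185.26)² + (239.82)²) = √(34321.2676 + 57513.6324) = 303.04 mm
W2: √((271.90)² + (-138.96)²) = √(73929.6100 + 19309.8816) = 305.35 mm
W3: √((-119.72)² + (-211.76)²) = √(14332.8784 + 44842.2976) = 243.26 mm
W4: √((-108.48)² + (94.06)²) = √(11767.9104 + 8847.2836) = 143.58 mm
W5: √((-1.87)² + (-235.40)²) = √(3.4969 + 55413.1600) = 235.41 mm
W6: √((363.66)² + (-270.42)²) = √(132248.5956 + 73126.9764) = 453.18 mm
W7: √((137.55)² + (-49.76)²) = √(18920.0025 + 2476.0576) = 146.27 mm
W8: √((-157.29)² + (-142.28)²) = √(24740.1441 + 20243.5984) = 212.09 mm
W9: √((1.09)² + (15.68)²) = √(1.1881 + 245.8624) = 15.72 mm
W10: √((-28.70)² + (161.90)²) = √(823.6900 + 26211.6100) = 164.42 mm
W11: √((-306.12)² + (-167.30)²) = √(93709.4544 + 27989.2900) = 348.85 mm
W12: √((-179.54)² + (327.56)²) = √(32234.6116 + 107295.5536) = 373.54 mm
W13: √((187.34)² + (309.19)²) = √(35096.2756 + 95598.4561) = 361.52 mm
W14: √((162.23)² + (-194.92)²) = √(26318.5729 + 37993.8064) = 253.60 mm
Minimum: W9 at 15.72 mm.

W9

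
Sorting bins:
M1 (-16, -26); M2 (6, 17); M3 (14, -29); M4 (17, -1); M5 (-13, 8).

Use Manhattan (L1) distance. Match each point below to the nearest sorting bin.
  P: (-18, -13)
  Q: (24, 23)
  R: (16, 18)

P at (-18, -13):
  M1: 15
  M2: 54
  M3: 48
  M4: 47
  M5: 26
  → nearest: M1 (15)
Q at (24, 23):
  M1: 89
  M2: 24
  M3: 62
  M4: 31
  M5: 52
  → nearest: M2 (24)
R at (16, 18):
  M1: 76
  M2: 11
  M3: 49
  M4: 20
  M5: 39
  → nearest: M2 (11)

P→M1; Q→M2; R→M2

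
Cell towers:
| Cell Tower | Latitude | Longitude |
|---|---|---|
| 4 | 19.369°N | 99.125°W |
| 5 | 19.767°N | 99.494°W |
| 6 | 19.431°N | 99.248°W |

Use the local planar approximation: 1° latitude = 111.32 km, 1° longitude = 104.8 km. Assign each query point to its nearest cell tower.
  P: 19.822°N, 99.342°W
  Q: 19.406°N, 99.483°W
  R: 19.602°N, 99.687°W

P at 19.822°N, 99.342°W:
  4: 55.319 km
  5: 17.066 km
  6: 44.627 km
  → nearest: 5 (17.066 km)
Q at 19.406°N, 99.483°W:
  4: 37.744 km
  5: 40.203 km
  6: 24.785 km
  → nearest: 6 (24.785 km)
R at 19.602°N, 99.687°W:
  4: 64.356 km
  5: 27.322 km
  6: 49.790 km
  → nearest: 5 (27.322 km)

P→5; Q→6; R→5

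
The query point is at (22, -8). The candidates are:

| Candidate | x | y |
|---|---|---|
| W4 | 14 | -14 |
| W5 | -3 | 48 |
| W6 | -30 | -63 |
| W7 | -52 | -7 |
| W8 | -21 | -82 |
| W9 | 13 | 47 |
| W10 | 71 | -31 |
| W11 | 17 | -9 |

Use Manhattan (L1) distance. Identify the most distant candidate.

Distances from (22, -8):
W4: |-8| + |-6| = 8 + 6 = 14
W5: |-25| + |56| = 25 + 56 = 81
W6: |-52| + |-55| = 52 + 55 = 107
W7: |-74| + |1| = 74 + 1 = 75
W8: |-43| + |-74| = 43 + 74 = 117
W9: |-9| + |55| = 9 + 55 = 64
W10: |49| + |-23| = 49 + 23 = 72
W11: |-5| + |-1| = 5 + 1 = 6
Maximum: W8 at 117.

W8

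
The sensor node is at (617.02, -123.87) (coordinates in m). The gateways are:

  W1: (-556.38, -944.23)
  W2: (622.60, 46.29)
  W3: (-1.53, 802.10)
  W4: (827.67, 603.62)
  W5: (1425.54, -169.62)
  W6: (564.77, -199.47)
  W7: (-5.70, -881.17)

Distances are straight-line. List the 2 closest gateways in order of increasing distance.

W6, W2

Distances from (617.02, -123.87):
W1: 1431.73 m
W2: 170.25 m
W3: 1113.56 m
W4: 757.37 m
W5: 809.81 m
W6: 91.90 m
W7: 980.45 m
Sorted: W6 (91.90 m) < W2 (170.25 m) < W4 (757.37 m) < W5 (809.81 m) < …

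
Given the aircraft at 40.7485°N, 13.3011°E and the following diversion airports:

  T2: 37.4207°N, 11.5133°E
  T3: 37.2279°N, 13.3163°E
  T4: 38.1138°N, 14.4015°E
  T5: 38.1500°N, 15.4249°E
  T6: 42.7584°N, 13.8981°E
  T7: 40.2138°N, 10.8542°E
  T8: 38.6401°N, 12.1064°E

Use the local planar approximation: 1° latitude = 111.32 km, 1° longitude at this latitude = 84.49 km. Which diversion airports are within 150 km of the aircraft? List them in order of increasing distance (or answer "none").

Distances from 40.7485°N, 13.3011°E:
T2: 400.0627 km
T3: 391.9153 km
T4: 307.6781 km
T5: 340.4011 km
T6: 229.3573 km
T7: 215.1367 km
T8: 255.4924 km
Threshold 150 km: none within range.

none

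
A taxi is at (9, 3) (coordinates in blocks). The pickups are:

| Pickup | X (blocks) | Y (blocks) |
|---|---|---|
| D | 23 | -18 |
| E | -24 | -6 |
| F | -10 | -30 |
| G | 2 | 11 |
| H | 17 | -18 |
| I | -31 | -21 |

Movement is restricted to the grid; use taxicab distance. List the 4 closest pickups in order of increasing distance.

Distances from (9, 3):
D: |14| + |-21| = 14 + 21 = 35 blocks
E: |-33| + |-9| = 33 + 9 = 42 blocks
F: |-19| + |-33| = 19 + 33 = 52 blocks
G: |-7| + |8| = 7 + 8 = 15 blocks
H: |8| + |-21| = 8 + 21 = 29 blocks
I: |-40| + |-24| = 40 + 24 = 64 blocks
Sorted: G (15 blocks) < H (29 blocks) < D (35 blocks) < E (42 blocks) < F (52 blocks) < I (64 blocks)

G, H, D, E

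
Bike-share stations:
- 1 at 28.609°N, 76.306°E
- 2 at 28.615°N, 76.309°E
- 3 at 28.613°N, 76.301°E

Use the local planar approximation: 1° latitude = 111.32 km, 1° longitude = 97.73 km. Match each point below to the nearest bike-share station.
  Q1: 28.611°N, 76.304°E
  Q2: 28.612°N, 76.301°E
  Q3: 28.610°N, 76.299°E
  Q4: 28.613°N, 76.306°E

Q1→1; Q2→3; Q3→3; Q4→2

Q1 at 28.611°N, 76.304°E:
  1: √((-0.002·111.32)² + (0.002·97.73)²) = √(0.04956857 + 0.03820461) = 0.296265 km
  2: √((0.004·111.32)² + (0.005·97.73)²) = √(0.19827428 + 0.23877882) = 0.661100 km
  3: √((0.002·111.32)² + (-0.003·97.73)²) = √(0.04956857 + 0.08596038) = 0.368143 km
  → nearest: 1 (0.296265 km)
Q2 at 28.612°N, 76.301°E:
  1: √((-0.003·111.32)² + (0.005·97.73)²) = √(0.11152928 + 0.23877882) = 0.591868 km
  2: √((0.003·111.32)² + (0.008·97.73)²) = √(0.11152928 + 0.61127379) = 0.850178 km
  3: √((0.001·111.32)² + (0.000·97.73)²) = √(0.01239214 + 0.00000000) = 0.111320 km
  → nearest: 3 (0.111320 km)
Q3 at 28.610°N, 76.299°E:
  1: √((-0.001·111.32)² + (0.007·97.73)²) = √(0.01239214 + 0.46800649) = 0.693108 km
  2: √((0.005·111.32)² + (0.010·97.73)²) = √(0.30980356 + 0.95511529) = 1.124686 km
  3: √((0.003·111.32)² + (0.002·97.73)²) = √(0.11152928 + 0.03820461) = 0.386955 km
  → nearest: 3 (0.386955 km)
Q4 at 28.613°N, 76.306°E:
  1: √((-0.004·111.32)² + (0.000·97.73)²) = √(0.19827428 + 0.00000000) = 0.445280 km
  2: √((0.002·111.32)² + (0.003·97.73)²) = √(0.04956857 + 0.08596038) = 0.368143 km
  3: √((0.000·111.32)² + (-0.005·97.73)²) = √(0.00000000 + 0.23877882) = 0.488650 km
  → nearest: 2 (0.368143 km)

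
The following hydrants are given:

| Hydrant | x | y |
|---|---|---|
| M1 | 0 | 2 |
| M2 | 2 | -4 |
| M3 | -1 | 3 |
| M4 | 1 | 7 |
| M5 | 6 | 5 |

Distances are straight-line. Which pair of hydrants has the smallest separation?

M1 and M3

Pairwise distances:
M1–M2: √((2)² + (-6)²) = √(4.000 + 36.000) = 6.3
M1–M3: √((-1)² + (1)²) = √(1.000 + 1.000) = 1.4
M1–M4: √((1)² + (5)²) = √(1.000 + 25.000) = 5.1
M1–M5: √((6)² + (3)²) = √(36.000 + 9.000) = 6.7
M2–M3: √((-3)² + (7)²) = √(9.000 + 49.000) = 7.6
M2–M4: √((-1)² + (11)²) = √(1.000 + 121.000) = 11.0
M2–M5: √((4)² + (9)²) = √(16.000 + 81.000) = 9.8
M3–M4: √((2)² + (4)²) = √(4.000 + 16.000) = 4.5
M3–M5: √((7)² + (2)²) = √(49.000 + 4.000) = 7.3
M4–M5: √((5)² + (-2)²) = √(25.000 + 4.000) = 5.4
Closest pair: M1–M3 at 1.4.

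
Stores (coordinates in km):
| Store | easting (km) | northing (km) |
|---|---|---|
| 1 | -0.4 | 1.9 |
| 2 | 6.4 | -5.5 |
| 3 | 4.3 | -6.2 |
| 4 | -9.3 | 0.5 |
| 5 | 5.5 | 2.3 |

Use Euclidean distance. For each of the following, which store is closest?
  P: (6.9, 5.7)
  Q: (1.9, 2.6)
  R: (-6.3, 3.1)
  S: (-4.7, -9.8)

P at (6.9, 5.7):
  1: √((-7.3)² + (-3.8)²) = √(53.290 + 14.440) = 8.2 km
  2: √((-0.5)² + (-11.2)²) = √(0.250 + 125.440) = 11.2 km
  3: √((-2.6)² + (-11.9)²) = √(6.760 + 141.610) = 12.2 km
  4: √((-16.2)² + (-5.2)²) = √(262.440 + 27.040) = 17.0 km
  5: √((-1.4)² + (-3.4)²) = √(1.960 + 11.560) = 3.7 km
  → nearest: 5 (3.7 km)
Q at (1.9, 2.6):
  1: √((-2.3)² + (-0.7)²) = √(5.290 + 0.490) = 2.4 km
  2: √((4.5)² + (-8.1)²) = √(20.250 + 65.610) = 9.3 km
  3: √((2.4)² + (-8.8)²) = √(5.760 + 77.440) = 9.1 km
  4: √((-11.2)² + (-2.1)²) = √(125.440 + 4.410) = 11.4 km
  5: √((3.6)² + (-0.3)²) = √(12.960 + 0.090) = 3.6 km
  → nearest: 1 (2.4 km)
R at (-6.3, 3.1):
  1: √((5.9)² + (-1.2)²) = √(34.810 + 1.440) = 6.0 km
  2: √((12.7)² + (-8.6)²) = √(161.290 + 73.960) = 15.3 km
  3: √((10.6)² + (-9.3)²) = √(112.360 + 86.490) = 14.1 km
  4: √((-3.0)² + (-2.6)²) = √(9.000 + 6.760) = 4.0 km
  5: √((11.8)² + (-0.8)²) = √(139.240 + 0.640) = 11.8 km
  → nearest: 4 (4.0 km)
S at (-4.7, -9.8):
  1: √((4.3)² + (11.7)²) = √(18.490 + 136.890) = 12.5 km
  2: √((11.1)² + (4.3)²) = √(123.210 + 18.490) = 11.9 km
  3: √((9.0)² + (3.6)²) = √(81.000 + 12.960) = 9.7 km
  4: √((-4.6)² + (10.3)²) = √(21.160 + 106.090) = 11.3 km
  5: √((10.2)² + (12.1)²) = √(104.040 + 146.410) = 15.8 km
  → nearest: 3 (9.7 km)

P→5; Q→1; R→4; S→3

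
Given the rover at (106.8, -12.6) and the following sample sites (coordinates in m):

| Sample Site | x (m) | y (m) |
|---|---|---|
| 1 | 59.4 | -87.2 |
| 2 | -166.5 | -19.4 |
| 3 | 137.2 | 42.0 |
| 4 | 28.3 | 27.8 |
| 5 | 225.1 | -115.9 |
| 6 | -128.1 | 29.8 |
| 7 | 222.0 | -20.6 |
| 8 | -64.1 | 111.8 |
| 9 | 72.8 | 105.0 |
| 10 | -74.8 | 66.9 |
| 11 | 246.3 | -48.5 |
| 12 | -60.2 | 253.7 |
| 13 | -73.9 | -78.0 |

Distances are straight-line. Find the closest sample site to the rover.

Distances from (106.8, -12.6):
1: √((-47.4)² + (-74.6)²) = √(2246.760 + 5565.160) = 88.4 m
2: √((-273.3)² + (-6.8)²) = √(74692.890 + 46.240) = 273.4 m
3: √((30.4)² + (54.6)²) = √(924.160 + 2981.160) = 62.5 m
4: √((-78.5)² + (40.4)²) = √(6162.250 + 1632.160) = 88.3 m
5: √((118.3)² + (-103.3)²) = √(13994.890 + 10670.890) = 157.1 m
6: √((-234.9)² + (42.4)²) = √(55178.010 + 1797.760) = 238.7 m
7: √((115.2)² + (-8.0)²) = √(13271.040 + 64.000) = 115.5 m
8: √((-170.9)² + (124.4)²) = √(29206.810 + 15475.360) = 211.4 m
9: √((-34.0)² + (117.6)²) = √(1156.000 + 13829.760) = 122.4 m
10: √((-181.6)² + (79.5)²) = √(32978.560 + 6320.250) = 198.2 m
11: √((139.5)² + (-35.9)²) = √(19460.250 + 1288.810) = 144.0 m
12: √((-167.0)² + (266.3)²) = √(27889.000 + 70915.690) = 314.3 m
13: √((-180.7)² + (-65.4)²) = √(32652.490 + 4277.160) = 192.2 m
Minimum: 3 at 62.5 m.

3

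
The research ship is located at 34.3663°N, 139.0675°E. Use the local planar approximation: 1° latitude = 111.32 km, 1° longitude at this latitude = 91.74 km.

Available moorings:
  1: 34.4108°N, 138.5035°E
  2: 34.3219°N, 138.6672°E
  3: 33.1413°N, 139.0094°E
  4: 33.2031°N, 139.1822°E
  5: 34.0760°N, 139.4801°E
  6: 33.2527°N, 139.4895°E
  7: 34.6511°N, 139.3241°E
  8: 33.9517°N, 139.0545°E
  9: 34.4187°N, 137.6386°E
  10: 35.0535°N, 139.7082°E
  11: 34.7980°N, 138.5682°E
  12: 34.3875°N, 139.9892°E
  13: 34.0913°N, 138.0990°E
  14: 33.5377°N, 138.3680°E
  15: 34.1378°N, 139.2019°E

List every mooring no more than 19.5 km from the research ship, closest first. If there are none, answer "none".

none

Distances from 34.3663°N, 139.0675°E:
1: 51.9780 km
2: 37.0546 km
3: 136.4711 km
4: 129.9143 km
5: 49.7705 km
6: 129.8705 km
7: 39.4879 km
8: 46.1687 km
9: 131.2170 km
10: 96.4725 km
11: 66.3900 km
12: 84.5897 km
13: 93.9761 km
14: 112.3665 km
15: 28.2674 km
Threshold 19.5 km: none within range.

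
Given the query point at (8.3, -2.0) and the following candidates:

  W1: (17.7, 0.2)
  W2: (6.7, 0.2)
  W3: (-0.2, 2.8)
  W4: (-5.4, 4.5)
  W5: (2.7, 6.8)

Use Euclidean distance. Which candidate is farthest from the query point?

Distances from (8.3, -2.0):
W1: 9.7
W2: 2.7
W3: 9.8
W4: 15.2
W5: 10.4
Maximum: W4 at 15.2.

W4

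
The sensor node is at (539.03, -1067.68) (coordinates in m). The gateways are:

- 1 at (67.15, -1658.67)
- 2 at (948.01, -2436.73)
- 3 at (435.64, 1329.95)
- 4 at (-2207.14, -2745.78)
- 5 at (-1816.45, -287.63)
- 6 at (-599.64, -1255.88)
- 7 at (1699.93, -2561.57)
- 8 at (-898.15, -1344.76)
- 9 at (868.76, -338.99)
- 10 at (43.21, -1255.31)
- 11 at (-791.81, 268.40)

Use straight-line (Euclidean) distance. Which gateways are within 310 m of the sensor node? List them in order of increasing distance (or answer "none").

none

Distances from (539.03, -1067.68):
1: √((-471.88)² + (-590.99)²) = √(222670.7344 + 349269.1801) = 756.27 m
2: √((408.98)² + (-1369.05)²) = √(167264.6404 + 1874297.9025) = 1428.83 m
3: √((-103.39)² + (2397.63)²) = √(10689.4921 + 5748629.6169) = 2399.86 m
4: √((-2746.17)² + (-1678.10)²) = √(7541449.6689 + 2816019.6100) = 3218.30 m
5: √((-2355.48)² + (780.05)²) = √(5548286.0304 + 608478.0025) = 2481.28 m
6: √((-1138.67)² + (-188.20)²) = √(1296569.3689 + 35419.2400) = 1154.12 m
7: √((1160.90)² + (-1493.89)²) = √(1347688.8100 + 2231707.3321) = 1891.93 m
8: √((-1437.18)² + (-277.08)²) = √(2065486.3524 + 76773.3264) = 1463.65 m
9: √((329.73)² + (728.69)²) = √(108721.8729 + 530989.1161) = 799.82 m
10: √((-495.82)² + (-187.63)²) = √(245837.4724 + 35205.0169) = 530.13 m
11: √((-1330.84)² + (1336.08)²) = √(1771135.1056 + 1785109.7664) = 1885.80 m
Threshold 310 m: none within range.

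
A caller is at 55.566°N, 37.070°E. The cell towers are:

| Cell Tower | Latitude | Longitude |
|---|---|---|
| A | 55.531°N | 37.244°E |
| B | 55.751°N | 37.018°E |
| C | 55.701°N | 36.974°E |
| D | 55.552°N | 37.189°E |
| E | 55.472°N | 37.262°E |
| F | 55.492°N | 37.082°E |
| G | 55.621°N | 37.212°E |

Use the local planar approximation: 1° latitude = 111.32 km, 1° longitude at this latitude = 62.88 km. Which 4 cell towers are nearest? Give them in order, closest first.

D, F, G, A

Distances from 55.566°N, 37.070°E:
A: 11.614 km
B: 20.852 km
C: 16.195 km
D: 7.643 km
E: 15.977 km
F: 8.272 km
G: 10.826 km
Sorted: D (7.643 km) < F (8.272 km) < G (10.826 km) < A (11.614 km) < E (15.977 km) < C (16.195 km) < …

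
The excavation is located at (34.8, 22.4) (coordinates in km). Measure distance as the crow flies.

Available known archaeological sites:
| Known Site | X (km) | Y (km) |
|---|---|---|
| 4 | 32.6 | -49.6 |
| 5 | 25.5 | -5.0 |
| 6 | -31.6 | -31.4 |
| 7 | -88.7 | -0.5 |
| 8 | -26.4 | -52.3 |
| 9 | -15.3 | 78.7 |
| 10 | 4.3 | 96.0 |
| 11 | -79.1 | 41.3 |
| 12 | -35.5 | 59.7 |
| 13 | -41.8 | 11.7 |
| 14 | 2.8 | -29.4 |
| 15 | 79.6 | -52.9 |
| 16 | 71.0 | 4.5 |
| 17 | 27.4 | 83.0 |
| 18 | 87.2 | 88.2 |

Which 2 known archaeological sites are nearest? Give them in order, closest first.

Distances from (34.8, 22.4):
4: √((-2.2)² + (-72.0)²) = √(4.840 + 5184.000) = 72.0 km
5: √((-9.3)² + (-27.4)²) = √(86.490 + 750.760) = 28.9 km
6: √((-66.4)² + (-53.8)²) = √(4408.960 + 2894.440) = 85.5 km
7: √((-123.5)² + (-22.9)²) = √(15252.250 + 524.410) = 125.6 km
8: √((-61.2)² + (-74.7)²) = √(3745.440 + 5580.090) = 96.6 km
9: √((-50.1)² + (56.3)²) = √(2510.010 + 3169.690) = 75.4 km
10: √((-30.5)² + (73.6)²) = √(930.250 + 5416.960) = 79.7 km
11: √((-113.9)² + (18.9)²) = √(12973.210 + 357.210) = 115.5 km
12: √((-70.3)² + (37.3)²) = √(4942.090 + 1391.290) = 79.6 km
13: √((-76.6)² + (-10.7)²) = √(5867.560 + 114.490) = 77.3 km
14: √((-32.0)² + (-51.8)²) = √(1024.000 + 2683.240) = 60.9 km
15: √((44.8)² + (-75.3)²) = √(2007.040 + 5670.090) = 87.6 km
16: √((36.2)² + (-17.9)²) = √(1310.440 + 320.410) = 40.4 km
17: √((-7.4)² + (60.6)²) = √(54.760 + 3672.360) = 61.1 km
18: √((52.4)² + (65.8)²) = √(2745.760 + 4329.640) = 84.1 km
Sorted: 5 (28.9 km) < 16 (40.4 km) < 14 (60.9 km) < 17 (61.1 km) < …

5, 16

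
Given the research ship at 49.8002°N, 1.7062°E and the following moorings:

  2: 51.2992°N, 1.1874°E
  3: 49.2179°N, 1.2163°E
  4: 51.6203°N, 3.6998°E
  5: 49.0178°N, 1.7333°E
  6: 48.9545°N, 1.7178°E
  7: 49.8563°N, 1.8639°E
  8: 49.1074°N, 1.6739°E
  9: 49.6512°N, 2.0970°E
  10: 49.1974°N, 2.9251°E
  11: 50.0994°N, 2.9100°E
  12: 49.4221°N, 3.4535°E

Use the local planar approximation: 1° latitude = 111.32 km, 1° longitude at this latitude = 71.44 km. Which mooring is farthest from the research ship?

Distances from 49.8002°N, 1.7062°E:
2: 170.9352 km
3: 73.6664 km
4: 247.6621 km
5: 87.1183 km
6: 94.1470 km
7: 12.8812 km
8: 77.1570 km
9: 32.4742 km
10: 109.9342 km
11: 92.2240 km
12: 131.7322 km
Maximum: 4 at 247.6621 km.

4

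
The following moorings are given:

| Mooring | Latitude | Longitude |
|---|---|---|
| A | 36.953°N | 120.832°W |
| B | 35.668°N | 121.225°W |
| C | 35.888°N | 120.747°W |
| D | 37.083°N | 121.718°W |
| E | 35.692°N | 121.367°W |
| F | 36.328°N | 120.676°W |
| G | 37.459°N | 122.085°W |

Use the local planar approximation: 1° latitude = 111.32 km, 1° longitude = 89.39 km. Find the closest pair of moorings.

B and E

Pairwise distances:
A–B: 147.297 km
A–C: 118.799 km
A–D: 80.511 km
A–E: 148.297 km
A–F: 70.959 km
A–G: 125.372 km
B–C: 49.249 km
B–D: 163.566 km
B–E: 12.971 km
B–F: 88.354 km
B–G: 213.682 km
C–D: 158.840 km
C–E: 59.562 km
C–F: 49.390 km
C–G: 211.871 km
D–E: 157.993 km
D–F: 125.458 km
D–G: 53.181 km
E–F: 93.957 km
E–G: 206.909 km
F–G: 178.087 km
Closest pair: B–E at 12.971 km.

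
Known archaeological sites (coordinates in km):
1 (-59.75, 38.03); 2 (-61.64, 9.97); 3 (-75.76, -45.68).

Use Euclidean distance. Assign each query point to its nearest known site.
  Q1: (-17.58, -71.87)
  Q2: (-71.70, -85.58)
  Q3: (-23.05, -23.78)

Q1→3; Q2→3; Q3→2

Q1 at (-17.58, -71.87):
  1: √((-42.17)² + (109.90)²) = √(1778.3089 + 12078.0100) = 117.71 km
  2: √((-44.06)² + (81.84)²) = √(1941.2836 + 6697.7856) = 92.95 km
  3: √((-58.18)² + (26.19)²) = √(3384.9124 + 685.9161) = 63.80 km
  → nearest: 3 (63.80 km)
Q2 at (-71.70, -85.58):
  1: √((11.95)² + (123.61)²) = √(142.8025 + 15279.4321) = 124.19 km
  2: √((10.06)² + (95.55)²) = √(101.2036 + 9129.8025) = 96.08 km
  3: √((-4.06)² + (39.90)²) = √(16.4836 + 1592.0100) = 40.11 km
  → nearest: 3 (40.11 km)
Q3 at (-23.05, -23.78):
  1: √((-36.70)² + (61.81)²) = √(1346.8900 + 3820.4761) = 71.88 km
  2: √((-38.59)² + (33.75)²) = √(1489.1881 + 1139.0625) = 51.27 km
  3: √((-52.71)² + (-21.90)²) = √(2778.3441 + 479.6100) = 57.08 km
  → nearest: 2 (51.27 km)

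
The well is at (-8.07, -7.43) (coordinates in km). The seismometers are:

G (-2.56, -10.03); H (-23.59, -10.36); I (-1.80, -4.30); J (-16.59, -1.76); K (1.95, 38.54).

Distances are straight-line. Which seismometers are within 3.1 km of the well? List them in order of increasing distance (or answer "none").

Distances from (-8.07, -7.43):
G: 6.09 km
H: 15.79 km
I: 7.01 km
J: 10.23 km
K: 47.05 km
Threshold 3.1 km: none within range.

none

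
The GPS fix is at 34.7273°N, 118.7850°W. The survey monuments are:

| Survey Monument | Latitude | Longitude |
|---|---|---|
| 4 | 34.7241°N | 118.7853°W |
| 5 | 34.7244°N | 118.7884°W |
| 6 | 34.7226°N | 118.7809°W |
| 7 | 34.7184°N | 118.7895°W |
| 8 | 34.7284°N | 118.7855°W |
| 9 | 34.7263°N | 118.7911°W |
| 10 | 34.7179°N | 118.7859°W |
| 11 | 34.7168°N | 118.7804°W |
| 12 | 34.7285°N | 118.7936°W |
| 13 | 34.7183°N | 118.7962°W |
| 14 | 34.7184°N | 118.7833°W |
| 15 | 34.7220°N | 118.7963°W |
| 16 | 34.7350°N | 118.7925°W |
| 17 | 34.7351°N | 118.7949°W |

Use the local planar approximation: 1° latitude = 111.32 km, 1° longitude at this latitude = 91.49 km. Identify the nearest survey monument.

8

Distances from 34.7273°N, 118.7850°W:
4: √((-0.0032·111.32)² + (-0.0003·91.49)²) = √(0.126896 + 0.000753) = 0.3573 km
5: √((-0.0029·111.32)² + (-0.0034·91.49)²) = √(0.104218 + 0.096762) = 0.4483 km
6: √((-0.0047·111.32)² + (0.0041·91.49)²) = √(0.273742 + 0.140707) = 0.6438 km
7: √((-0.0089·111.32)² + (-0.0045·91.49)²) = √(0.981582 + 0.169501) = 1.0729 km
8: √((0.0011·111.32)² + (-0.0005·91.49)²) = √(0.014994 + 0.002093) = 0.1307 km
9: √((-0.0010·111.32)² + (-0.0061·91.49)²) = √(0.012392 + 0.311463) = 0.5691 km
10: √((-0.0094·111.32)² + (-0.0009·91.49)²) = √(1.094970 + 0.006780) = 1.0496 km
11: √((-0.0105·111.32)² + (0.0046·91.49)²) = √(1.366234 + 0.177118) = 1.2423 km
12: √((0.0012·111.32)² + (-0.0086·91.49)²) = √(0.017845 + 0.619076) = 0.7981 km
13: √((-0.0090·111.32)² + (-0.0112·91.49)²) = √(1.003764 + 1.049985) = 1.4331 km
14: √((-0.0089·111.32)² + (0.0017·91.49)²) = √(0.981582 + 0.024191) = 1.0029 km
15: √((-0.0053·111.32)² + (-0.0113·91.49)²) = √(0.348095 + 1.068819) = 1.1903 km
16: √((0.0077·111.32)² + (-0.0075·91.49)²) = √(0.734730 + 0.470836) = 1.0980 km
17: √((0.0078·111.32)² + (-0.0099·91.49)²) = √(0.753938 + 0.820385) = 1.2547 km
Minimum: 8 at 0.1307 km.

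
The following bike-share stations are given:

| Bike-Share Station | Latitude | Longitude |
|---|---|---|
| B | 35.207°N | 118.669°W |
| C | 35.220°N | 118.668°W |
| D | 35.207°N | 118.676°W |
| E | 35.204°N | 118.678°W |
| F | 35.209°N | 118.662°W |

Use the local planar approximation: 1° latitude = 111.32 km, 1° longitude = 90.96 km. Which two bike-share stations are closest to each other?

Pairwise distances:
D–E: 0.380 km
B–D: 0.637 km
B–F: 0.675 km
B–E: 0.884 km
D–F: 1.293 km
C–F: 1.341 km
B–C: 1.450 km
E–F: 1.558 km
C–D: 1.620 km
C–E: 2.000 km
Closest pair: D–E at 0.380 km.

D and E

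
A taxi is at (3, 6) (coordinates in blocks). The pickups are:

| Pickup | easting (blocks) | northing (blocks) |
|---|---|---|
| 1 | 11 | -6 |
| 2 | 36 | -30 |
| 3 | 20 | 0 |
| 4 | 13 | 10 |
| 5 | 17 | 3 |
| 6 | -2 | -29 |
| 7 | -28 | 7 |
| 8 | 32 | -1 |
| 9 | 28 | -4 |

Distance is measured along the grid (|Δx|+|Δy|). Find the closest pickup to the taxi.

4

Distances from (3, 6):
1: |8| + |-12| = 8 + 12 = 20 blocks
2: |33| + |-36| = 33 + 36 = 69 blocks
3: |17| + |-6| = 17 + 6 = 23 blocks
4: |10| + |4| = 10 + 4 = 14 blocks
5: |14| + |-3| = 14 + 3 = 17 blocks
6: |-5| + |-35| = 5 + 35 = 40 blocks
7: |-31| + |1| = 31 + 1 = 32 blocks
8: |29| + |-7| = 29 + 7 = 36 blocks
9: |25| + |-10| = 25 + 10 = 35 blocks
Minimum: 4 at 14 blocks.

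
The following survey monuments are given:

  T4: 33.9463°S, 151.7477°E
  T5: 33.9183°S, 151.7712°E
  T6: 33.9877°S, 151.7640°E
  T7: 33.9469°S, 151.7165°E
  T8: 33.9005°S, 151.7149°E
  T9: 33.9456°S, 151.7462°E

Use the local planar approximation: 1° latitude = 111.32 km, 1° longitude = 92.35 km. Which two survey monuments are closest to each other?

T4 and T9

Pairwise distances:
T4–T9: 0.1589 km
T7–T9: 2.7466 km
T4–T7: 2.8821 km
T4–T5: 3.7981 km
T5–T9: 3.8166 km
T4–T6: 4.8483 km
T6–T9: 4.9665 km
T7–T8: 5.1674 km
T5–T8: 5.5641 km
T8–T9: 5.7932 km
T4–T8: 5.9304 km
T5–T7: 5.9711 km
T6–T7: 6.3143 km
T5–T6: 7.7542 km
T6–T8: 10.7139 km
Closest pair: T4–T9 at 0.1589 km.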